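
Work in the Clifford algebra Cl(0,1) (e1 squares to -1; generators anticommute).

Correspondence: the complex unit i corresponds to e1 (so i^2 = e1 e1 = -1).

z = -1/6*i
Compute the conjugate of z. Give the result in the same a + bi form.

In blades: z = -1/6*e1.
Conjugation here is Clifford conjugation: the scalar is fixed and the grade-1 and grade-2 blades all flip sign, giving 1/6*e1; translating back:
Answer: 1/6*i


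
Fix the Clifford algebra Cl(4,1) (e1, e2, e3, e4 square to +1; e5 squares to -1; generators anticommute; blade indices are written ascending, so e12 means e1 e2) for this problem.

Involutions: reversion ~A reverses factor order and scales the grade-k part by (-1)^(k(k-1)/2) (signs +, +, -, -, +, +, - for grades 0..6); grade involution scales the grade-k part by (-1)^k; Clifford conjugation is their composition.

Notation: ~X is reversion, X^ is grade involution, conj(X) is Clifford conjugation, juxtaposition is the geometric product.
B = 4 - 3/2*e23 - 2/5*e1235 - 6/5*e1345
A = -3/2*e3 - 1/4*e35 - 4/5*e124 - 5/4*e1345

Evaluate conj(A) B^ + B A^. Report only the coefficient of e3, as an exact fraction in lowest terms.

first term: -3/2 + 9/4*e2 + 6*e3 - 1/10*e12 + 3/10*e14 - 1/2*e24 + 3/8*e25 + e35 - 16/5*e124 - 3/5*e125 + 6/5*e134 + 9/5*e145 - 24/25*e235 + 8/25*e345 - 15/8*e1245 - 5*e1345
second term: -3/2 - 9/4*e2 + 6*e3 + 1/10*e12 - 3/10*e14 + 1/2*e24 + 3/8*e25 - e35 + 16/5*e124 + 3/5*e125 + 6/5*e134 - 9/5*e145 + 24/25*e235 - 8/25*e345 + 15/8*e1245 - 5*e1345
Answer: 12


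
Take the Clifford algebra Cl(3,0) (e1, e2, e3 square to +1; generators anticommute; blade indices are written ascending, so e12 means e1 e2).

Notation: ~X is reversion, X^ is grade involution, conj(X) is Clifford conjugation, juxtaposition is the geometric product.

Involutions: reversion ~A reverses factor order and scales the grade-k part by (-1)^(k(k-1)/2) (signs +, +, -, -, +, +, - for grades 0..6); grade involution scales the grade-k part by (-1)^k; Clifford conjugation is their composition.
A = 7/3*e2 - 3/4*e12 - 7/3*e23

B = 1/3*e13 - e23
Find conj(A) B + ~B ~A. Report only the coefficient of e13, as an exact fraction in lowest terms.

first term: 7/3 + 7/3*e3 + 7/9*e12 - 3/4*e13 - 1/4*e23 + 7/9*e123
second term: -7/3 - 7/3*e3 + 7/9*e12 - 3/4*e13 - 1/4*e23 + 7/9*e123
Answer: -3/2


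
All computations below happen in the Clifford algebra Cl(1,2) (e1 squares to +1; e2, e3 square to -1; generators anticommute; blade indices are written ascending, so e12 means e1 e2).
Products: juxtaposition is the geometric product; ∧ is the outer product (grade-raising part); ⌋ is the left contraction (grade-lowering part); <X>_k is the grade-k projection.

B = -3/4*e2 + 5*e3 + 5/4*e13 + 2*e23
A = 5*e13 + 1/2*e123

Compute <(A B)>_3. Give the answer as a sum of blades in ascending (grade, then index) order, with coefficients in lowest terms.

step 1: 25/4 - 26*e1 - 5/8*e2 + 15/2*e12 - 3/8*e13 + 15/4*e123
step 2: 15/4*e123
Answer: 15/4*e123


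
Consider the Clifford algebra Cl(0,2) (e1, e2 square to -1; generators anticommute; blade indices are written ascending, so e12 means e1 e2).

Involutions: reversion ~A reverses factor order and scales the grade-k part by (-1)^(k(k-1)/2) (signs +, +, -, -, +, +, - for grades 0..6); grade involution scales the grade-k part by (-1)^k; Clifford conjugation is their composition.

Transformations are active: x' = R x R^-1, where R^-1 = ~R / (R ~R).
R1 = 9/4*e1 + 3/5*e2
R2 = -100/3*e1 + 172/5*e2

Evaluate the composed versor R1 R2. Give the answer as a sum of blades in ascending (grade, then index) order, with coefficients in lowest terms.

Distribute over the terms of R1 (each basis-blade product reordered to ascending indices, repeated generators contracted through their squares):
(9/4*e1) R2 = 75 + 387/5*e12
(3/5*e2) R2 = -516/25 + 20*e12
Summing the partial products and collecting blades:
Answer: 1359/25 + 487/5*e12


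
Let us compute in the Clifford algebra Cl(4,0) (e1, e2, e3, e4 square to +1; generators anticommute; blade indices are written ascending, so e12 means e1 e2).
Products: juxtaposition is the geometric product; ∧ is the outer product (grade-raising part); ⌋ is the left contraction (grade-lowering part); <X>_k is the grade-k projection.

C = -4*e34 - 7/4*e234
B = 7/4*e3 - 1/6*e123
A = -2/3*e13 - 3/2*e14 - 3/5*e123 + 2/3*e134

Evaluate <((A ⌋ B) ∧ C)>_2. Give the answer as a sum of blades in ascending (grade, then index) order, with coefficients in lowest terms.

step 1: -1/10 + 1/9*e2
step 2: 2/5*e34 - 97/360*e234
step 3: 2/5*e34
Answer: 2/5*e34


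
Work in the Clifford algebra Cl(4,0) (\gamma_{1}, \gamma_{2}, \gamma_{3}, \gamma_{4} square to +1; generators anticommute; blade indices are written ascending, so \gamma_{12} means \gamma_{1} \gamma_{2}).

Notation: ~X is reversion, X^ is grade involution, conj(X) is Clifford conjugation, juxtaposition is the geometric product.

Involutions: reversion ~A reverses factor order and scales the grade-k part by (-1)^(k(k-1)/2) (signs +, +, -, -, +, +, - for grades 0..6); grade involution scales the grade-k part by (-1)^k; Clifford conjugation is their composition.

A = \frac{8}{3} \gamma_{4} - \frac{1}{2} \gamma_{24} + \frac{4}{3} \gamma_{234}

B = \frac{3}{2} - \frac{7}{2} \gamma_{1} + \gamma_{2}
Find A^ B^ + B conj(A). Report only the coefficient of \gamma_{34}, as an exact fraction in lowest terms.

first term: -\frac{9}{2} \gamma_{4} + \frac{28}{3} \gamma_{14} - \frac{41}{12} \gamma_{24} + \frac{4}{3} \gamma_{34} - \frac{7}{4} \gamma_{124} - 2 \gamma_{234} + \frac{14}{3} \gamma_{1234}
second term: -\frac{7}{2} \gamma_{4} + \frac{28}{3} \gamma_{14} - \frac{23}{12} \gamma_{24} + \frac{4}{3} \gamma_{34} - \frac{7}{4} \gamma_{124} + 2 \gamma_{234} - \frac{14}{3} \gamma_{1234}
Answer: \frac{8}{3}


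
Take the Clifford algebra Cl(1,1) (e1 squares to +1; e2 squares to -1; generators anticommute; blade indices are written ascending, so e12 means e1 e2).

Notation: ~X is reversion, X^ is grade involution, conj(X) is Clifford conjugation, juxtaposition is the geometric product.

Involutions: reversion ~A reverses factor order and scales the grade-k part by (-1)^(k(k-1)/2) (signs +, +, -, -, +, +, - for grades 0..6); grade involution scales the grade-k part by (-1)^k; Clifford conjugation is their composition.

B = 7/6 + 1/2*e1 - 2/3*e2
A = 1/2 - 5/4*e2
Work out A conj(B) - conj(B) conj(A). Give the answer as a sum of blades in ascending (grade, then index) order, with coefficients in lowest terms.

first term: 17/12 - 1/4*e1 - 9/8*e2 - 5/8*e12
second term: -1/4 - 1/4*e1 + 43/24*e2 - 5/8*e12
Answer: 5/3 - 35/12*e2


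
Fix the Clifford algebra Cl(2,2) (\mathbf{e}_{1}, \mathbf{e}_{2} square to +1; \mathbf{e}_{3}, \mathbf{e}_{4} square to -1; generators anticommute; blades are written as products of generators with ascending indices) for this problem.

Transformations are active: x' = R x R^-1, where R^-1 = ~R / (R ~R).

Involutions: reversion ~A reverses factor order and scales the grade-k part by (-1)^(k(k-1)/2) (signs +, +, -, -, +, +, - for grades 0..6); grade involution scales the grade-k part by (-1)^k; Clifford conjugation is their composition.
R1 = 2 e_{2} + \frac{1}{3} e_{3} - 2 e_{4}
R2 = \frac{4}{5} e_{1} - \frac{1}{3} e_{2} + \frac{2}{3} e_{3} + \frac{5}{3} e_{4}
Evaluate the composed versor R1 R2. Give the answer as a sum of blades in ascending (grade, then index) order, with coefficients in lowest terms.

Distribute over the terms of R1 (each basis-blade product reordered to ascending indices, repeated generators contracted through their squares):
(2 e_{2}) R2 = -\frac{2}{3} - \frac{8}{5} e_{1} e_{2} + \frac{4}{3} e_{2} e_{3} + \frac{10}{3} e_{2} e_{4}
(\frac{1}{3} e_{3}) R2 = -\frac{2}{9} - \frac{4}{15} e_{1} e_{3} + \frac{1}{9} e_{2} e_{3} + \frac{5}{9} e_{3} e_{4}
(-2 e_{4}) R2 = \frac{10}{3} + \frac{8}{5} e_{1} e_{4} - \frac{2}{3} e_{2} e_{4} + \frac{4}{3} e_{3} e_{4}
Summing the partial products and collecting blades:
Answer: \frac{22}{9} - \frac{8}{5} e_{1} e_{2} - \frac{4}{15} e_{1} e_{3} + \frac{8}{5} e_{1} e_{4} + \frac{13}{9} e_{2} e_{3} + \frac{8}{3} e_{2} e_{4} + \frac{17}{9} e_{3} e_{4}


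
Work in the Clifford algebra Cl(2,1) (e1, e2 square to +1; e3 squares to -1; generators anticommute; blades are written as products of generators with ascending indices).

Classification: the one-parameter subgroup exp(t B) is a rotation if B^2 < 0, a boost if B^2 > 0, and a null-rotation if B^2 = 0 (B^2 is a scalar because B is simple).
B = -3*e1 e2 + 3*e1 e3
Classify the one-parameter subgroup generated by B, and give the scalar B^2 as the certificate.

B^2 term by term: the squares give (-3)^2*(e1 e2)^2 + (3)^2*(e1 e3)^2 = 9*(-1) + 9*(+1) = 0 (each basis 2-blade squares to minus the product of its generators' squares); cross terms between blades sharing an index anticommute and cancel. So B^2 = 0.
Answer: null-rotation, certificate B^2 = 0. Key observation: B^2 = 0 is a conjugation invariant, so its sign decides the class regardless of the surface form of B.


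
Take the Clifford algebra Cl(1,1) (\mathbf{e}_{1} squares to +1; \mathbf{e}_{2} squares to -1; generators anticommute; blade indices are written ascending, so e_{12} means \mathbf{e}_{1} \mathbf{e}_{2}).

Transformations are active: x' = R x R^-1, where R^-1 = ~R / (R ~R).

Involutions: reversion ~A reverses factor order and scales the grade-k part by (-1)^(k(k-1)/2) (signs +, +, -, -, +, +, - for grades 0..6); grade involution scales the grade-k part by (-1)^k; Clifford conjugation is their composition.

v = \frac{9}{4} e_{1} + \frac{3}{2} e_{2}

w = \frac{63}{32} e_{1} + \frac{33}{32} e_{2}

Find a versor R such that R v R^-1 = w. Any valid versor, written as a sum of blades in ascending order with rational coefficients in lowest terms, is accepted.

Take R = v + w = \frac{135}{32} e_{1} + \frac{81}{32} e_{2}. Because q(v) = q(w) = \frac{45}{16}, conjugation by R sends v exactly to w.
Answer: \frac{135}{32} e_{1} + \frac{81}{32} e_{2}


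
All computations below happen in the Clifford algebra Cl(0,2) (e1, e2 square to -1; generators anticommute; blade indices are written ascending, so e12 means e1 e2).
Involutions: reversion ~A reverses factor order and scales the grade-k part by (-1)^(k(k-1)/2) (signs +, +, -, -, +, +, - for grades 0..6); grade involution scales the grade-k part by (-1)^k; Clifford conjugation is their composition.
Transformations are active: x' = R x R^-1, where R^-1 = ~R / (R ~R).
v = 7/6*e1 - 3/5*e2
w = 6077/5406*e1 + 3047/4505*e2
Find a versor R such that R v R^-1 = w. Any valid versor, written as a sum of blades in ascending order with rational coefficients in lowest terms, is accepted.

Take R = v + w = 2064/901*e1 + 344/4505*e2. Because q(v) = q(w) = -1549/900, conjugation by R sends v exactly to w.
Answer: 2064/901*e1 + 344/4505*e2


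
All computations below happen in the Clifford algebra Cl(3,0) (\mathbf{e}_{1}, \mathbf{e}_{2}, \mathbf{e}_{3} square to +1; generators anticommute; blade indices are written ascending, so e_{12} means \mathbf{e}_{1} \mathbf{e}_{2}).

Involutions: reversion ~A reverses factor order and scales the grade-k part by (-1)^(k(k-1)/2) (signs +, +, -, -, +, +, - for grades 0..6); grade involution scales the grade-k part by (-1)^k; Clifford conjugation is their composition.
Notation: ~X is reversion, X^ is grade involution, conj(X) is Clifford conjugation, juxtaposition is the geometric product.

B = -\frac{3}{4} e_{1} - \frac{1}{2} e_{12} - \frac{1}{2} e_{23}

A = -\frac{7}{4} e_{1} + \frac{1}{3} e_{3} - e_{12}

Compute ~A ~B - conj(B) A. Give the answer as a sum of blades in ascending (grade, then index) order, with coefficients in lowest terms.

first term: \frac{13}{16} - \frac{7}{24} e_{2} + \frac{3}{4} e_{13} - \frac{17}{24} e_{123}
second term: -\frac{13}{16} + \frac{7}{24} e_{2} + \frac{3}{4} e_{13} - \frac{17}{24} e_{123}
Answer: \frac{13}{8} - \frac{7}{12} e_{2}


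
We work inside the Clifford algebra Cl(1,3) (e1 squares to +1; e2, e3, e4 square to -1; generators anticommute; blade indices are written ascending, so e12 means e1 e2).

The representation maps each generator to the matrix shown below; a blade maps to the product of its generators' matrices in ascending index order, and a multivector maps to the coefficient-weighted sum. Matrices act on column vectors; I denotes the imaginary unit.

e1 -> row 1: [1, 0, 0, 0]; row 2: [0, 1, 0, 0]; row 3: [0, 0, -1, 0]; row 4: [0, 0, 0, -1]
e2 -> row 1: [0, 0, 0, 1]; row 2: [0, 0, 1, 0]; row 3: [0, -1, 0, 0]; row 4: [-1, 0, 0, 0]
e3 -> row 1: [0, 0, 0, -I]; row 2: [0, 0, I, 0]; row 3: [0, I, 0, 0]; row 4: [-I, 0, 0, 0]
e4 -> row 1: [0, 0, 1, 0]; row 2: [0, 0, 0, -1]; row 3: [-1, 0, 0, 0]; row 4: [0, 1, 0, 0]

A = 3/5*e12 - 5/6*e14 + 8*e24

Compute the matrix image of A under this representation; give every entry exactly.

Bivector images (products of the table entries): rho(e12) = rho(e1)rho(e2) = row 1: [0, 0, 0, 1]; row 2: [0, 0, 1, 0]; row 3: [0, 1, 0, 0]; row 4: [1, 0, 0, 0]; rho(e14) = rho(e1)rho(e4) = row 1: [0, 0, 1, 0]; row 2: [0, 0, 0, -1]; row 3: [1, 0, 0, 0]; row 4: [0, -1, 0, 0]; rho(e24) = rho(e2)rho(e4) = row 1: [0, 1, 0, 0]; row 2: [-1, 0, 0, 0]; row 3: [0, 0, 0, 1]; row 4: [0, 0, -1, 0].
M = (3/5)*rho(e12) + (-5/6)*rho(e14) + (8)*rho(e24), summed entrywise:
Answer: row 1: [0, 8, -5/6, 3/5]; row 2: [-8, 0, 3/5, 5/6]; row 3: [-5/6, 3/5, 0, 8]; row 4: [3/5, 5/6, -8, 0]


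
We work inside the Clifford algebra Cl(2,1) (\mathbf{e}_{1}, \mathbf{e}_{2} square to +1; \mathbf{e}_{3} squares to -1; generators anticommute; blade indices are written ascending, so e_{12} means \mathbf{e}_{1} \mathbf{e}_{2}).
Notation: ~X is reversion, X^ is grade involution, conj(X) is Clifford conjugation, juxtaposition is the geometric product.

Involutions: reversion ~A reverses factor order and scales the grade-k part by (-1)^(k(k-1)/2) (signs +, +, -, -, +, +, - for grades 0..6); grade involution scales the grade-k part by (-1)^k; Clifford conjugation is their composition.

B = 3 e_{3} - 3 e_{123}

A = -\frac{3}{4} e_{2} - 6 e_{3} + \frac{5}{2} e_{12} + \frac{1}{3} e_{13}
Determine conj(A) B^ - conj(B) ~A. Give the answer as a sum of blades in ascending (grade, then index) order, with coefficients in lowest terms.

first term: 18 - e_{1} + e_{2} + \frac{15}{2} e_{3} - 18 e_{12} - \frac{9}{4} e_{13} - \frac{9}{4} e_{23} + \frac{15}{2} e_{123}
second term: -18 + e_{1} - e_{2} - \frac{15}{2} e_{3} - 18 e_{12} - \frac{9}{4} e_{13} - \frac{9}{4} e_{23} + \frac{15}{2} e_{123}
Answer: 36 - 2 e_{1} + 2 e_{2} + 15 e_{3}


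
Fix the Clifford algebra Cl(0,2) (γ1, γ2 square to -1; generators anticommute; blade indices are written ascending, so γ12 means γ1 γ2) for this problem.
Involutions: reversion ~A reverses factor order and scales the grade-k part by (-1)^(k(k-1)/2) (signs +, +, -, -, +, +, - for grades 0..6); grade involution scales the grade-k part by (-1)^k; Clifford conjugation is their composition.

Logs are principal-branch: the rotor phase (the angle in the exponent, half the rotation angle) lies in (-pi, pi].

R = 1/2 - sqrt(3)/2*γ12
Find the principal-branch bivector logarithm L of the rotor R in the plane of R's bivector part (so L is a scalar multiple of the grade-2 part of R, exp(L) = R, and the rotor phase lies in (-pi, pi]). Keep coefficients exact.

The scalar part of R is 1/2, so the principal-branch rotor phase is pinned; divide the bivector part by its sine to get the unit plane — L is the phase times that plane.
Concretely: cos(phase) = 1/2 gives phase = ±pi/3, and since phase/sin(phase) is even the sign is immaterial: L = (phase/sin(phase)) * <R>_2 = (2*sqrt(3)*pi/9) * <R>_2.
Answer: -pi/3*γ12


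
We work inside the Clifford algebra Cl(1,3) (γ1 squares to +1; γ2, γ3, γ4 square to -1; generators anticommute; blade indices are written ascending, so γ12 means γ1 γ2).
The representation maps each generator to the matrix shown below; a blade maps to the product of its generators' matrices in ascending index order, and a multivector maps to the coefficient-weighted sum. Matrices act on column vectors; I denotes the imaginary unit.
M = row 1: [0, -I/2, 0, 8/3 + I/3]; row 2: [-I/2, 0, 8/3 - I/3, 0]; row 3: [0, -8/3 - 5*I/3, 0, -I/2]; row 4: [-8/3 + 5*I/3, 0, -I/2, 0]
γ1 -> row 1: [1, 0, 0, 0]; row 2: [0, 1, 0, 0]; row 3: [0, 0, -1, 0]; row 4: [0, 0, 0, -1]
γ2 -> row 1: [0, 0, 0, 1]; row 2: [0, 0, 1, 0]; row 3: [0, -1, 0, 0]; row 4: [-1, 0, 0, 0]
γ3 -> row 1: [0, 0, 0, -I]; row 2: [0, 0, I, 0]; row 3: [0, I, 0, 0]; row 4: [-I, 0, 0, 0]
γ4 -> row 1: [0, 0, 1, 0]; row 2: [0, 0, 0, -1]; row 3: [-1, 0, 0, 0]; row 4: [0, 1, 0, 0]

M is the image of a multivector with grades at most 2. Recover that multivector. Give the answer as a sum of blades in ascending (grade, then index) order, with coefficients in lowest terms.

Method: the blade images are trace-orthogonal — tr(rho(e_A) rho(e_B)^-1) = 4 if A = B and 0 otherwise — and rho(e_A)^-1 = (e_A)^2 * rho(e_A) with (e_A)^2 = +1 or -1, so the coefficient of e_A in the preimage is (e_A)^2 * tr(M rho(e_A))/4.
Nonzero projections over blades of grade <= 2: γ2: (γ2)^2 = -1, tr(M rho(γ2)) = -32/3, coefficient 8/3; γ3: (γ3)^2 = -1, tr(M rho(γ3)) = 4, coefficient -1; γ13: (γ13)^2 = +1, tr(M rho(γ13)) = 8/3, coefficient 2/3; γ34: (γ34)^2 = -1, tr(M rho(γ34)) = -2, coefficient 1/2. Every other blade of grade <= 2 projects to 0.
Answer: 8/3*γ2 - γ3 + 2/3*γ13 + 1/2*γ34


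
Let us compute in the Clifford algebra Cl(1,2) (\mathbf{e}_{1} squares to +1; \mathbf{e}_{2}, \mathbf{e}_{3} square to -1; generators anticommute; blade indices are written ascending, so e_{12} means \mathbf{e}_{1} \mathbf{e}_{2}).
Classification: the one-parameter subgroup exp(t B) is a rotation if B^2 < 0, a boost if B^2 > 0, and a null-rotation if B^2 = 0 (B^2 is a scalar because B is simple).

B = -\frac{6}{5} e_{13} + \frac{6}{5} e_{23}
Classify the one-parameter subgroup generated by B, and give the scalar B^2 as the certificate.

B^2 term by term: the squares give (-\frac{6}{5})^2*(e_{13})^2 + (\frac{6}{5})^2*(e_{23})^2 = \frac{36}{25}*(+1) + \frac{36}{25}*(-1) = 0 (each basis 2-blade squares to minus the product of its generators' squares); cross terms between blades sharing an index anticommute and cancel. So B^2 = 0.
Answer: null-rotation, certificate B^2 = 0. The scalar 0 is the complete invariant here: its sign names the subgroup type.


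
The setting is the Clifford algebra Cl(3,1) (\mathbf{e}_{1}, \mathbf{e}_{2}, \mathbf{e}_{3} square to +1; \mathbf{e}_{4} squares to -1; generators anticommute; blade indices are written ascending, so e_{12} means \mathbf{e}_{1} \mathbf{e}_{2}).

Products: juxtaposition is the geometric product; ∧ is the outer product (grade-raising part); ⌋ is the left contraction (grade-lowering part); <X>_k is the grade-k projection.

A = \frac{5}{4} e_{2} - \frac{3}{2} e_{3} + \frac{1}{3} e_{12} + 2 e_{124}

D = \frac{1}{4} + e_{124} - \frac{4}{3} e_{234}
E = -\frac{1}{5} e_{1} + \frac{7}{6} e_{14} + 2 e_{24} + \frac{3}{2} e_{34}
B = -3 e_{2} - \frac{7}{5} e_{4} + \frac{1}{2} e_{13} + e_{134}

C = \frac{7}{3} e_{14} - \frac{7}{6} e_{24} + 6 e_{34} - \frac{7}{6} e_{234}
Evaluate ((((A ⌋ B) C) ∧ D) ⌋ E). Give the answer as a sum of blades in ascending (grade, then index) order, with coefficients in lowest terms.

step 1: -\frac{15}{4} + \frac{3}{4} e_{1} + \frac{3}{2} e_{14}
step 2: \frac{7}{2} + \frac{7}{4} e_{4} - \frac{7}{4} e_{12} + 9 e_{13} - \frac{35}{4} e_{14} + \frac{35}{8} e_{24} - \frac{45}{2} e_{34} + \frac{7}{4} e_{123} - \frac{7}{8} e_{124} + \frac{9}{2} e_{134} + \frac{35}{8} e_{234} - \frac{7}{8} e_{1234}
step 3: \frac{7}{8} + \frac{7}{16} e_{4} - \frac{7}{16} e_{12} + \frac{9}{4} e_{13} - \frac{35}{16} e_{14} + \frac{35}{32} e_{24} - \frac{45}{8} e_{34} + \frac{7}{16} e_{123} + \frac{105}{32} e_{124} + \frac{9}{8} e_{134} - \frac{343}{96} e_{234} - \frac{7}{32} e_{1234}
step 4: -\frac{845}{96} + \frac{161}{480} e_{1} + \frac{7}{8} e_{2} + \frac{21}{32} e_{3} + \frac{49}{48} e_{14} + \frac{7}{4} e_{24} + \frac{21}{16} e_{34}
Answer: -\frac{845}{96} + \frac{161}{480} e_{1} + \frac{7}{8} e_{2} + \frac{21}{32} e_{3} + \frac{49}{48} e_{14} + \frac{7}{4} e_{24} + \frac{21}{16} e_{34}


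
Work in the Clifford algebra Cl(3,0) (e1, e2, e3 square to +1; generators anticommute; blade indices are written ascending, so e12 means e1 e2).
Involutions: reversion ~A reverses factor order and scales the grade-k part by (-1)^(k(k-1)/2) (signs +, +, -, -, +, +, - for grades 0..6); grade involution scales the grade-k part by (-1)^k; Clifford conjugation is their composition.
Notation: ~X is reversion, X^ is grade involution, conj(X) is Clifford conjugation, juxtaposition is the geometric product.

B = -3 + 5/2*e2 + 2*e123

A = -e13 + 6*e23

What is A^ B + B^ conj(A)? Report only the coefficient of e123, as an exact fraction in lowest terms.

first term: -12*e1 - 2*e2 - 15*e3 + 3*e13 - 18*e23 + 5/2*e123
second term: -12*e1 - 2*e2 + 15*e3 - 3*e13 + 18*e23 + 5/2*e123
Answer: 5


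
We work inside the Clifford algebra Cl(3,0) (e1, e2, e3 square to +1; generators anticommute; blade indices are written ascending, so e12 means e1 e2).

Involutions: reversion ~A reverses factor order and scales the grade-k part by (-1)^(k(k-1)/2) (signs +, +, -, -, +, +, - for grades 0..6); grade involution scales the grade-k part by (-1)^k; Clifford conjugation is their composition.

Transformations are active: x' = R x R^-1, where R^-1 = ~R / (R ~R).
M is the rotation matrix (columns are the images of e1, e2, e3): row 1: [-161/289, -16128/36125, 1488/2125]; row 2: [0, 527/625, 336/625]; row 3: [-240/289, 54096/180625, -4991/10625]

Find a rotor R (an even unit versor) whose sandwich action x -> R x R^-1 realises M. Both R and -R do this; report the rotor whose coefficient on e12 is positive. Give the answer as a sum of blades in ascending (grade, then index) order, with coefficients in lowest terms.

Method: write R = a + b12*e12 + b13*e13 + b23*e23 with a^2 + b12^2 + b13^2 + b23^2 = 1 (so R^-1 = ~R). Expanding the columns R e_j ~R gives tr M = 4a^2 - 1 and, from the antisymmetric part, M21 - M12 = -4a*b12, M13 - M31 = 4a*b13, M32 - M23 = -4a*b23.
Here tr M = -33169/180625, so a^2 = (1 + tr M)/4 = 36864/180625 and a = ±192/425. Taking a = 192/425: M21 - M12 = 16128/36125, M13 - M31 = 55296/36125, M32 - M23 = -43008/180625, giving b12 = -21/85, b13 = 72/85, b23 = 56/425, i.e. R = 192/425 - 21/85*e12 + 72/85*e13 + 56/425*e23.
Its e12 coefficient is negative, so report the other preimage -R.
Answer: -192/425 + 21/85*e12 - 72/85*e13 - 56/425*e23. Uniqueness: Spin(3) -> SO(3) maps R and -R to the same rotation of trace -33169/180625; fixing the sign of the e12 coefficient removes the ambiguity.


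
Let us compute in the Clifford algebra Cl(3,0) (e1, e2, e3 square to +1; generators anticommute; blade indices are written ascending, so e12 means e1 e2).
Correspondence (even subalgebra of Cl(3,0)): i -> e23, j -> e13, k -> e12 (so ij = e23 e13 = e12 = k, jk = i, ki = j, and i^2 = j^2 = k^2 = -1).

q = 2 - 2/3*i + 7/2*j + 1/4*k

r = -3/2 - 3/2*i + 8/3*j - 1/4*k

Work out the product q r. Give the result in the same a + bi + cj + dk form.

In blades: q = 2 + 1/4*e12 + 7/2*e13 - 2/3*e23, r = -3/2 - 1/4*e12 + 8/3*e13 - 3/2*e23.
Distribute q over r term by term (generator squares from the signature, products reordered to ascending indices): (2)*r = -3 - 1/2*e12 + 16/3*e13 - 3*e23; (1/4*e12)*r = 1/16 - 3/8*e12 - 3/8*e13 - 2/3*e23; (7/2*e13)*r = -28/3 + 21/4*e12 - 21/4*e13 - 7/8*e23; (-2/3*e23)*r = -1 - 16/9*e12 - 1/6*e13 + e23.
Sum: -637/48 + 187/72*e12 - 11/24*e13 - 85/24*e23; translating back through the correspondence:
Answer: -637/48 - 85/24*i - 11/24*j + 187/72*k


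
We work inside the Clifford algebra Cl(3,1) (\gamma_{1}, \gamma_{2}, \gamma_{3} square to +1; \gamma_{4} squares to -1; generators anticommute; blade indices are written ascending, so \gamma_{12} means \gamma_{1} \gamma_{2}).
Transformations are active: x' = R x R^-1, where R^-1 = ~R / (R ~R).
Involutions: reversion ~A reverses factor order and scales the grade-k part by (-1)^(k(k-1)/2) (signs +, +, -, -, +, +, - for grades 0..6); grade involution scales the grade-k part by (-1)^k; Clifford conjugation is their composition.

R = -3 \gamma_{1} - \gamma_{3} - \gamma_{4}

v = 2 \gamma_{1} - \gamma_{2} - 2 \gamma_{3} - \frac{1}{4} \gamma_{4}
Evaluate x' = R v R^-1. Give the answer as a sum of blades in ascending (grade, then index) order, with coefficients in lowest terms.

~R = -3 \gamma_{1} - \gamma_{3} - \gamma_{4}, and R ~R = 9, so R^-1 = ~R / (9).
R v = -\frac{17}{4} + 3 \gamma_{12} + 8 \gamma_{13} + \frac{11}{4} \gamma_{14} - \gamma_{23} - \gamma_{24} - \frac{7}{4} \gamma_{34}
Answer: \frac{5}{6} \gamma_{1} + \gamma_{2} + \frac{53}{18} \gamma_{3} + \frac{43}{36} \gamma_{4}


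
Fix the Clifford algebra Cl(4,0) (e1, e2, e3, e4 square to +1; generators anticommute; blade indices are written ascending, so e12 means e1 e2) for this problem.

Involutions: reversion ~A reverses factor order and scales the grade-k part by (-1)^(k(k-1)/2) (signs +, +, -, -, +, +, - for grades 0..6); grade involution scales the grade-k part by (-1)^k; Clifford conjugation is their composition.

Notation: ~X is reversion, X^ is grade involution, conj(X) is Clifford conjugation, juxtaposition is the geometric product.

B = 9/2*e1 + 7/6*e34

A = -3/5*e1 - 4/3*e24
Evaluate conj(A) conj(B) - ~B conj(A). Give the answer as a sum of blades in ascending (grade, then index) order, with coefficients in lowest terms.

first term: -27/10 + 14/9*e23 - 6*e124 - 7/10*e134
second term: 27/10 - 14/9*e23 + 6*e124 - 7/10*e134
Answer: -27/5 + 28/9*e23 - 12*e124


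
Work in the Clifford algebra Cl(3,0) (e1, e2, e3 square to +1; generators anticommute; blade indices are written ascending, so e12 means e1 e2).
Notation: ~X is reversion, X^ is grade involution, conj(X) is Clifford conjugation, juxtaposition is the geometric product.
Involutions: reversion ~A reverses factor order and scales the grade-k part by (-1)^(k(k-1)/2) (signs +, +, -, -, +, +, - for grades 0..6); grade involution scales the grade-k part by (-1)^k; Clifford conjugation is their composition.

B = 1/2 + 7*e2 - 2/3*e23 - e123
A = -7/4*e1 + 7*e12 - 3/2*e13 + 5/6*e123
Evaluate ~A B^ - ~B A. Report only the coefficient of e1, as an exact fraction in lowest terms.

first term: 5/6 + 3425/72*e1 + 3/2*e2 + 7*e3 + 39/4*e12 - 5/12*e13 - 7/4*e23 + 45/4*e123
second term: -5/6 - 3631/72*e1 - 3/2*e2 - 7*e3 + 59/4*e12 - 45/4*e13 - 7/4*e23 + 39/4*e123
Answer: 98


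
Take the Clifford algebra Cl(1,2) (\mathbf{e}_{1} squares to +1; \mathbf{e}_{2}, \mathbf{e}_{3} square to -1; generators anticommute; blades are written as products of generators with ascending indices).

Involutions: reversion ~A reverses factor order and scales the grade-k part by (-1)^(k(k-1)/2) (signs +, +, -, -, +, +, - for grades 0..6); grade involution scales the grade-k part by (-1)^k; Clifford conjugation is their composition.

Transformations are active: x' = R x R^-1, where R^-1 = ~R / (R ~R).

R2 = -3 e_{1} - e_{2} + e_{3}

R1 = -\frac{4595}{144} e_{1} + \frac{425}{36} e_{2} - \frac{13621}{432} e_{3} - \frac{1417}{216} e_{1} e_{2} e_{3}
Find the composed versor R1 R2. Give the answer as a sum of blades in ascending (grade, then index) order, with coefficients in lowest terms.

Distribute over the terms of R2 (each basis-blade product reordered to ascending indices, repeated generators contracted through their squares):
R1 (-3 e_{1}) = \frac{4595}{48} + \frac{425}{12} e_{1} e_{2} - \frac{13621}{144} e_{1} e_{3} + \frac{1417}{72} e_{2} e_{3}
R1 (-e_{2}) = \frac{425}{36} + \frac{4595}{144} e_{1} e_{2} + \frac{1417}{216} e_{1} e_{3} - \frac{13621}{432} e_{2} e_{3}
R1 (e_{3}) = \frac{13621}{432} + \frac{1417}{216} e_{1} e_{2} - \frac{4595}{144} e_{1} e_{3} + \frac{425}{36} e_{2} e_{3}
Summing the partial products and collecting blades:
Answer: \frac{15019}{108} + \frac{31919}{432} e_{1} e_{2} - \frac{25907}{216} e_{1} e_{3} - \frac{19}{432} e_{2} e_{3}


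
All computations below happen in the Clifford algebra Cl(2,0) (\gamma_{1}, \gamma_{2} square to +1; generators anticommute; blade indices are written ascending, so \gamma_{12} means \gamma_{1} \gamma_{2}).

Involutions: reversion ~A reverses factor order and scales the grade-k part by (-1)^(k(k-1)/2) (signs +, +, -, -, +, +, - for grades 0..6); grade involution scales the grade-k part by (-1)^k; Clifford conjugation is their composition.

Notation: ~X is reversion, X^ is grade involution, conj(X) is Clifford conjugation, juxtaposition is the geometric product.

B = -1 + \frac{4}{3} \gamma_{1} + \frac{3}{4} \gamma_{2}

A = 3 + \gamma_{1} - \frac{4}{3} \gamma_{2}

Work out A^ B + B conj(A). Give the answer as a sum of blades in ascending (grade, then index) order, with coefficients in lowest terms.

first term: -\frac{10}{3} + 5 \gamma_{1} + \frac{11}{12} \gamma_{2} - \frac{91}{36} \gamma_{12}
second term: -\frac{10}{3} + 5 \gamma_{1} + \frac{11}{12} \gamma_{2} + \frac{91}{36} \gamma_{12}
Answer: -\frac{20}{3} + 10 \gamma_{1} + \frac{11}{6} \gamma_{2}


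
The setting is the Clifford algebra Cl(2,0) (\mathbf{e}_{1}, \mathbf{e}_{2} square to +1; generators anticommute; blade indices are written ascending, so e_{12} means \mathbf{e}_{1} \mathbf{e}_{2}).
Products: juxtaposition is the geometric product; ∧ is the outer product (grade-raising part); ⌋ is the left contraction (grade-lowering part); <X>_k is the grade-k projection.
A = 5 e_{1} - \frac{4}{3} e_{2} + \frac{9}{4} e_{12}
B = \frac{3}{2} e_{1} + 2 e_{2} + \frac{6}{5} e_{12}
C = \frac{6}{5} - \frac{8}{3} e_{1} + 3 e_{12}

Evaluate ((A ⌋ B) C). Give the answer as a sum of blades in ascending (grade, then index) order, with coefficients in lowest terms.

step 1: \frac{32}{15} + \frac{8}{5} e_{1} + 6 e_{2}
step 2: -\frac{128}{75} - \frac{4898}{225} e_{1} + 12 e_{2} + \frac{112}{5} e_{12}
Answer: -\frac{128}{75} - \frac{4898}{225} e_{1} + 12 e_{2} + \frac{112}{5} e_{12}


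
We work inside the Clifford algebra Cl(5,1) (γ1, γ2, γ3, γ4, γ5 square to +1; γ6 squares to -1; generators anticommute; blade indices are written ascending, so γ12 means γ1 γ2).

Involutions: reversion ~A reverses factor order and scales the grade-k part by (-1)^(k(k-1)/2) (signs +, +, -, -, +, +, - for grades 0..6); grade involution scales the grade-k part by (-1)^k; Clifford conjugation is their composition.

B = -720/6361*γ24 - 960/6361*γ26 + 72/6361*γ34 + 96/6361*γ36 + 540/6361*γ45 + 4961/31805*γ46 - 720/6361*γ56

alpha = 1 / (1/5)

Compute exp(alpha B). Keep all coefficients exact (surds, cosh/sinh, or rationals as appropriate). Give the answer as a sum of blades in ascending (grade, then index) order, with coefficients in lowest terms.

B^2 term by term: the squares give (-720/6361)^2*(γ24)^2 + (-960/6361)^2*(γ26)^2 + (72/6361)^2*(γ34)^2 + (96/6361)^2*(γ36)^2 + (540/6361)^2*(γ45)^2 + (4961/31805)^2*(γ46)^2 + (-720/6361)^2*(γ56)^2 = 518400/40462321*(-1) + 921600/40462321*(+1) + 5184/40462321*(-1) + 9216/40462321*(+1) + 291600/40462321*(-1) + 24611521/1011558025*(+1) + 518400/40462321*(+1) = 1/25 (each basis 2-blade squares to minus the product of its generators' squares); cross terms between blades sharing an index anticommute and cancel; the commuting (index-disjoint) pairs give grade-4 terms 2*c*c'*(blade product), which cancel blade by blade — γ2346: 138240/40462321 - 138240/40462321 = 0; γ2456: 1036800/40462321 - 1036800/40462321 = 0; γ3456: -103680/40462321 + 103680/40462321 = 0 — confirming B is simple. So B^2 = 1/25.
B^2 = 1/25 — a positive square means the series sums to a boost: l = 1/5, alpha*l = 1, so exp(alpha B) = cosh(1) + (sinh(1)/(1/5))*B = cosh(1) + (5*sinh(1))*B.
Answer: cosh(1) - 3600*sinh(1)/6361*γ24 - 4800*sinh(1)/6361*γ26 + 360*sinh(1)/6361*γ34 + 480*sinh(1)/6361*γ36 + 2700*sinh(1)/6361*γ45 + 4961*sinh(1)/6361*γ46 - 3600*sinh(1)/6361*γ56


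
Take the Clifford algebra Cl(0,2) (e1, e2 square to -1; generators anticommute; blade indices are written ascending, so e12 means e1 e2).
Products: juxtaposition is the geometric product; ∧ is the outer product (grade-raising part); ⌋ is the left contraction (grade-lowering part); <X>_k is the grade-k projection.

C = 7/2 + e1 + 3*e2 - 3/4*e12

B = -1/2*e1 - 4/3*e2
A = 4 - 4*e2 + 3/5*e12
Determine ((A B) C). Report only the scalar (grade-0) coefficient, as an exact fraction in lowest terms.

step 1: -16/3 - 6/5*e1 - 169/30*e2 - 2*e12
step 2: -31/15 + 83/120*e1 - 2317/60*e2 - 29/30*e12
Answer: -31/15


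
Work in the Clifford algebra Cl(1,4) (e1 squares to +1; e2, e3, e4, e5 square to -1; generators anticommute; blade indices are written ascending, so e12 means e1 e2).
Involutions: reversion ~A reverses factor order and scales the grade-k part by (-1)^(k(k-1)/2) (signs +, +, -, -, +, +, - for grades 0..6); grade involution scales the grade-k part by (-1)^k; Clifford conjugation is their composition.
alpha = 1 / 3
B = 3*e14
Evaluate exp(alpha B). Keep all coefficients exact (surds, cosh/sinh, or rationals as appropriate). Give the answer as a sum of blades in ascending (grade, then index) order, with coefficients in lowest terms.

B^2 = (3)^2*(e14)^2 = 9*(+1) = 9 (a basis 2-blade squares to minus the product of its generators' squares).
B^2 = 9 — the series telescopes hyperbolically here: l = 3, alpha*l = 1, so exp(alpha B) = cosh(1) + (sinh(1)/3)*B = cosh(1) + (sinh(1)/3)*B.
Answer: cosh(1) + sinh(1)*e14


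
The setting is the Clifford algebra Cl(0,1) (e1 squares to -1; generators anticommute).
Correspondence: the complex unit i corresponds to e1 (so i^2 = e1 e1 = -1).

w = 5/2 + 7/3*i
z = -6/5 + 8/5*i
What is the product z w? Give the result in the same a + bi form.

In blades: z = -6/5 + 8/5*e1, w = 5/2 + 7/3*e1.
Distribute z over w term by term (generator squares from the signature, products reordered to ascending indices): (-6/5)*w = -3 - 14/5*e1; (8/5*e1)*w = -56/15 + 4*e1.
Sum: -101/15 + 6/5*e1; translating back through the correspondence:
Answer: -101/15 + 6/5*i


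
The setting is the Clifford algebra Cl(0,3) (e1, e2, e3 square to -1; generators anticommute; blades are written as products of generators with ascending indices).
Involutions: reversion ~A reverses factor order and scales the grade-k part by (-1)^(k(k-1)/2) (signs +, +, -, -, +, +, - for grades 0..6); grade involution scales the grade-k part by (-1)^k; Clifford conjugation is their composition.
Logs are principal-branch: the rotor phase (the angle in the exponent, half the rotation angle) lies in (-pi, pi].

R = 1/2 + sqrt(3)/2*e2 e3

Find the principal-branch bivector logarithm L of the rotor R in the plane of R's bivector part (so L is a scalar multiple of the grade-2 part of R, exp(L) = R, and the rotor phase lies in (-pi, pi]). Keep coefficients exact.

The scalar part of R is 1/2, which fixes the principal-branch rotor phase; the unit plane is then the bivector part divided by the sine of that phase, and L is that plane scaled by the phase.
Concretely: cos(phase) = 1/2 gives phase = ±pi/3, and since phase/sin(phase) is even the sign is immaterial: L = (phase/sin(phase)) * <R>_2 = (2*sqrt(3)*pi/9) * <R>_2.
Answer: pi/3*e2 e3


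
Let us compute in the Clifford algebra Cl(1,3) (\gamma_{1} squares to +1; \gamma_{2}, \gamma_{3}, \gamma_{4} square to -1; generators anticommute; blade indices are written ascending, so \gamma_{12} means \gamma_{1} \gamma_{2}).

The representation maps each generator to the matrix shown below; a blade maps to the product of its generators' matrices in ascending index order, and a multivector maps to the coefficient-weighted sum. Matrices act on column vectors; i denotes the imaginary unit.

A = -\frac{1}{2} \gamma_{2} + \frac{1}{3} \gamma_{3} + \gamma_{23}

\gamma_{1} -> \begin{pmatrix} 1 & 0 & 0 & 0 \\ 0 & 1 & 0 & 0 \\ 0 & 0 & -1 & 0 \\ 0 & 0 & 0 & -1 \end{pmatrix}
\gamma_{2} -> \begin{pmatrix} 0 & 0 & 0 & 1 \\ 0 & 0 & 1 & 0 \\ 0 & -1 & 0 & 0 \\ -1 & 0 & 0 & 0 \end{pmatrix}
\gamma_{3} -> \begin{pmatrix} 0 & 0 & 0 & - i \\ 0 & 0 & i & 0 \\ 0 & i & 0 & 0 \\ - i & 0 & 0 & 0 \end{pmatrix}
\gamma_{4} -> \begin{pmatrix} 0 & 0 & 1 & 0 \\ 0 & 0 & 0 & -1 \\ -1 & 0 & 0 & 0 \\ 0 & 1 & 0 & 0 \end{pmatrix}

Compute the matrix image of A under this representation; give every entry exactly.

Bivector images (products of the table entries): rho(\gamma_{23}) = rho(\gamma_{2})rho(\gamma_{3}) = \begin{pmatrix} - i & 0 & 0 & 0 \\ 0 & i & 0 & 0 \\ 0 & 0 & - i & 0 \\ 0 & 0 & 0 & i \end{pmatrix}.
M = (-\frac{1}{2})*rho(\gamma_{2}) + (\frac{1}{3})*rho(\gamma_{3}) + (1)*rho(\gamma_{23}), summed entrywise:
Answer: \begin{pmatrix} - i & 0 & 0 & - \frac{1}{2} - \frac{i}{3} \\ 0 & i & - \frac{1}{2} + \frac{i}{3} & 0 \\ 0 & \frac{1}{2} + \frac{i}{3} & - i & 0 \\ \frac{1}{2} - \frac{i}{3} & 0 & 0 & i \end{pmatrix}


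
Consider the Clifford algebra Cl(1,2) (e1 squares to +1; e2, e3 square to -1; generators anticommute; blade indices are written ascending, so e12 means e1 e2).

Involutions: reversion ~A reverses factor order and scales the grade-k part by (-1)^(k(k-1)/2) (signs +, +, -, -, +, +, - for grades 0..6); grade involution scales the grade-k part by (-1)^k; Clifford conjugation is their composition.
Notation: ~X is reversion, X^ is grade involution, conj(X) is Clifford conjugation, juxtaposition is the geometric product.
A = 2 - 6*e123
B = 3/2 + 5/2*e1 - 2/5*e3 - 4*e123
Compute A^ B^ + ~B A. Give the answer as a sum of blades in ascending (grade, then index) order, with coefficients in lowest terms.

first term: -21 - 5*e1 + 4/5*e3 - 12/5*e12 - 15*e23 + 17*e123
second term: 27 + 5*e1 - 4/5*e3 - 12/5*e12 - 15*e23 - e123
Answer: 6 - 24/5*e12 - 30*e23 + 16*e123


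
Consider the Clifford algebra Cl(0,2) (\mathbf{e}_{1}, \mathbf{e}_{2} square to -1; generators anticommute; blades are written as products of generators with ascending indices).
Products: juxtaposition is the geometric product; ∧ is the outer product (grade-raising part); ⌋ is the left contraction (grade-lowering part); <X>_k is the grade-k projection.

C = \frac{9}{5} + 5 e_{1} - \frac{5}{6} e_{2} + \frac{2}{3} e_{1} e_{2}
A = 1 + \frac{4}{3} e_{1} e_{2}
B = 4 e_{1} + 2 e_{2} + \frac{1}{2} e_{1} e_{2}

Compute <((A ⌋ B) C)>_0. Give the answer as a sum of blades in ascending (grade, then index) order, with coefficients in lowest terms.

step 1: -\frac{2}{3} + 4 e_{1} + 2 e_{2} + \frac{1}{2} e_{1} e_{2}
step 2: -\frac{298}{15} + \frac{337}{60} e_{1} + \frac{359}{90} e_{2} - \frac{1159}{90} e_{1} e_{2}
step 3: -\frac{298}{15}
Answer: -\frac{298}{15}


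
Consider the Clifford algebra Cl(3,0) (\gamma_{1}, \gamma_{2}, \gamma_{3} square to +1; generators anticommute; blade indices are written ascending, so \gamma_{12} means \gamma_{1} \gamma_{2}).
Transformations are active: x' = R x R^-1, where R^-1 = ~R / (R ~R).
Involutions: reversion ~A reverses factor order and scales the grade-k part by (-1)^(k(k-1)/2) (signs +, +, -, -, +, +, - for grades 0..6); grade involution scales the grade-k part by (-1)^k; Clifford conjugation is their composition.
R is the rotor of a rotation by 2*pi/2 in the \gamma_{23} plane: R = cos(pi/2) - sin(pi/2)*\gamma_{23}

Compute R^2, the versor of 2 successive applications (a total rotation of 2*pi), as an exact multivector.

Half-angle bookkeeping: 2 applications in \gamma_{23} add up to rotor phase 2*pi/2 = \pi, so R^2 = cos(\pi) - sin(\pi)*\gamma_{23}.
cos(\pi) = -1 and sin(\pi) = 0, so R^2 = -1. The total rotation 2*pi is 1 full turn, so every vector returns to itself, yet the rotor is -1, on the OTHER sheet of the double cover (an odd number of 2*pi turns).
Answer: -1


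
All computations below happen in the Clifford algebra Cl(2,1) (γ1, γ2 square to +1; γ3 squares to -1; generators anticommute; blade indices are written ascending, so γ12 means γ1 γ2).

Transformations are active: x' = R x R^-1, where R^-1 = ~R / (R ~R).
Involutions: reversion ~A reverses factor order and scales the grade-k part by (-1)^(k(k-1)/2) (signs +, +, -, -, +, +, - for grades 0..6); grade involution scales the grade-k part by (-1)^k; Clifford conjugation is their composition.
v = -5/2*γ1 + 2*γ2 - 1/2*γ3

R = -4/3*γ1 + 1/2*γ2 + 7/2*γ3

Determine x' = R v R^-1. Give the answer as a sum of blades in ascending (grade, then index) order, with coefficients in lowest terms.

~R = -4/3*γ1 + 1/2*γ2 + 7/2*γ3, and R ~R = -92/9, so R^-1 = ~R / (-92/9).
R v = 73/12 - 17/12*γ12 + 113/12*γ13 - 29/4*γ23
Answer: 94/23*γ1 - 955/368*γ2 - 1349/368*γ3
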